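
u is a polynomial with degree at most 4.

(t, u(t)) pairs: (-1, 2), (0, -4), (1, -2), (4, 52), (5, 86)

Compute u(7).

178

Write u(t) = at^4 + bt³ + ct² + dt + e; the 5 given values yield a linear system in the 5 coefficients.
Solving, the top 2 coefficients vanish, and u(t) = 4t² - 2t - 4.
Then u(7) = 178.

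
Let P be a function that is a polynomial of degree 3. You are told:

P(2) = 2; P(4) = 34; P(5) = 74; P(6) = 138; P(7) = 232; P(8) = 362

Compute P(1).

Write P(x) = ax³ + bx² + cx + d; the 6 given values yield a linear system in the 4 coefficients.
Solving, P(x) = x³ - 3x² + 6x - 6.
Then P(1) = -2.

-2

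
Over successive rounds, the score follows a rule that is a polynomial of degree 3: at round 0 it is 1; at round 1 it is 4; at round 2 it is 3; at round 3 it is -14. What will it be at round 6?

-281

Write the value at t as T(t).
Write T(t) = at³ + bt² + ct + d; the 4 given values yield a linear system in the 4 coefficients.
Solving, T(t) = -2t³ + 4t² + t + 1.
Then T(6) = -281.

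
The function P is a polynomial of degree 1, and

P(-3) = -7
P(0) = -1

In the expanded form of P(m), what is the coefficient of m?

Write P(m) = am + b; the 2 given values yield a linear system in the 2 coefficients.
Solving, P(m) = 2m - 1.
The coefficient of m is 2.

2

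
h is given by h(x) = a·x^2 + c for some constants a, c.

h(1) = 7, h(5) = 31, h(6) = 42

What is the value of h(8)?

From h(1) = 7 and h(5) = 31: 1a + c = 7 and 25a + c = 31.
Subtracting: 24a = 24, so a = 1; then c = 7 − 1·1 = 6.
So h(x) = 1x² + 6, and h(8) = 70.

70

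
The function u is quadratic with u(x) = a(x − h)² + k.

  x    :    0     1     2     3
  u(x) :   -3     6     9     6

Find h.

2

First differences 9, 3, -3; second difference -6 = 2a, so a = -3.
Expanding, the x-coefficient is −2ah = 6h; matching it to the data gives h = 2, and then k = 9.
So u(x) = -3(x − 2)² + 9.
Hence h = 2.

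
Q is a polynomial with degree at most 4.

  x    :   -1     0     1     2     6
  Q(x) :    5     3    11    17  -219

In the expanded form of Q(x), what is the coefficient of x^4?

0

Write Q(x) = ax^4 + bx³ + cx² + dx + e; the 5 given values yield a linear system in the 5 coefficients.
Solving, the leading coefficient vanishes, and Q(x) = -2x³ + 5x² + 5x + 3.
The coefficient of x^4 is 0.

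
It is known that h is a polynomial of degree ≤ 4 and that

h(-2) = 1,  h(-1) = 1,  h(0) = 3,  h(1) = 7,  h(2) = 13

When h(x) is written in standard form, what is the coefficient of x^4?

0

First differences: 0, 2, 4, 6. Second differences: 2, 2, 2.
Level-2 differences are constant, so h has degree 2.
Fitting a degree-2 polynomial gives h(x) = x² + 3x + 3.
The coefficient of x^4 is 0.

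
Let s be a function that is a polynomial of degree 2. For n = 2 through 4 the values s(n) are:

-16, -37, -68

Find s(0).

-4

Write s(n) = an² + bn + c; the 3 given values yield a linear system in the 3 coefficients.
Solving, s(n) = -5n² + 4n - 4.
Then s(0) = -4.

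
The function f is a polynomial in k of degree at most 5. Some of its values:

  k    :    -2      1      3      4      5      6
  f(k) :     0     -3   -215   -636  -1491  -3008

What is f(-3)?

Write f(k) = ak^5 + bk^4 + ck³ + dk² + ek + p; the 6 given values yield a linear system in the 6 coefficients.
Solving, the leading coefficient vanishes, and f(k) = -2k^4 - 2k³ + k² - 4k + 4.
Then f(-3) = -83.

-83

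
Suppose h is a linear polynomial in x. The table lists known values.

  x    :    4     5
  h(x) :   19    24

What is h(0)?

-1

Write h(x) = ax + b; the 2 given values yield a linear system in the 2 coefficients.
Solving, h(x) = 5x - 1.
The constant term is h(0) = -1.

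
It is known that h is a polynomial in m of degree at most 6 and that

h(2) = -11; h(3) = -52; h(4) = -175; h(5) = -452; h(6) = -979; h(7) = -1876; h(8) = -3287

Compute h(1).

First differences: -41, -123, -277, -527, -897, -1411. Second differences: -82, -154, -250, -370, -514. Third differences: -72, -96, -120, -144. Fourth differences: -24, -24, -24.
Level-4 differences are constant, so h has degree 4.
Fitting a degree-4 polynomial gives h(m) = -m^4 + 2m³ - 4m² + 6m - 7.
Then h(1) = -4.

-4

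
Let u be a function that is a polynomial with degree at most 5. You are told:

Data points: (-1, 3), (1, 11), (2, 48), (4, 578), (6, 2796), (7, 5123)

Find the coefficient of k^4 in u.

Write u(k) = ak^5 + bk^4 + ck³ + dk² + ek + p; the 6 given values yield a linear system in the 6 coefficients.
Solving, the leading coefficient vanishes, and u(k) = 2k^4 + k³ - k² + 3k + 6.
The coefficient of k^4 is 2.

2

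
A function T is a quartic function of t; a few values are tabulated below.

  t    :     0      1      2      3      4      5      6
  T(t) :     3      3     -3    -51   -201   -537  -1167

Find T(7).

-2223

First differences: 0, -6, -48, -150, -336, -630. Second differences: -6, -42, -102, -186, -294. Third differences: -36, -60, -84, -108. Fourth differences: -24, -24, -24.
Level-4 differences are constant, so T has degree 4.
Fitting a degree-4 polynomial gives T(t) = -t^4 + 4t² - 3t + 3.
Then T(7) = -2223.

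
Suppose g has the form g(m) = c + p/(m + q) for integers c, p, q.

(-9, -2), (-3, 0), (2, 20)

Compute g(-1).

(g(m) − c)(m + q) = p for each data point; the three points give a linear system in c and q, then p follows.
Solving: c = -4, q = -3, p = -24, so g(m) = -4 − 24/(m − 3).
Then g(-1) = -4 − 24/(-4) = 2.

2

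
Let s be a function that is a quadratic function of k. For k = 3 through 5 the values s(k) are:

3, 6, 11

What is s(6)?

18

Write s(k) = ak² + bk + c; the 3 given values yield a linear system in the 3 coefficients.
Solving, s(k) = k² - 4k + 6.
Then s(6) = 18.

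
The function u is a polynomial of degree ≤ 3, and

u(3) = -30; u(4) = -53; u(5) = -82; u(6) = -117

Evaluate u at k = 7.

First differences: -23, -29, -35. Second differences: -6, -6.
Level-2 differences are constant, so u has degree 2.
Fitting a degree-2 polynomial gives u(k) = -3k² - 2k + 3.
Then u(7) = -158.

-158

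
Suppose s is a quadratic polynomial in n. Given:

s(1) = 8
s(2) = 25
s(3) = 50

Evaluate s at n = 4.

Write s(n) = an² + bn + c; the 3 given values yield a linear system in the 3 coefficients.
Solving, s(n) = 4n² + 5n - 1.
Then s(4) = 83.

83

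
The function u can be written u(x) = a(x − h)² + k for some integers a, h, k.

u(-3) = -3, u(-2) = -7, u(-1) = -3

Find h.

First differences -4, 4; second difference 8 = 2a, so a = 4.
Expanding, the x-coefficient is −2ah = -8h; matching it to the data gives h = -2, and then k = -7.
So u(x) = 4(x + 2)² − 7.
Hence h = -2.

-2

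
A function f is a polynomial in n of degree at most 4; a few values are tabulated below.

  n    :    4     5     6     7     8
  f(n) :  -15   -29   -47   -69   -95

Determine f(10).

Write f(n) = an^4 + bn³ + cn² + dn + e; the 5 given values yield a linear system in the 5 coefficients.
Solving, the top 2 coefficients vanish, and f(n) = -2n² + 4n + 1.
Then f(10) = -159.

-159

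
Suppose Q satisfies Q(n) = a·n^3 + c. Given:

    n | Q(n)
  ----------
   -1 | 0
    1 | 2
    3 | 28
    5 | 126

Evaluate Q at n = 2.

9

From Q(-1) = 0 and Q(1) = 2: -1a + c = 0 and 1a + c = 2.
Subtracting: 2a = 2, so a = 1; then c = 0 − 1·(-1) = 1.
So Q(n) = 1n³ + 1, and Q(2) = 9.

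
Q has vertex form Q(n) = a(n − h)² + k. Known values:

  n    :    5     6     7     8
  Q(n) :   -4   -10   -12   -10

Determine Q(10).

6

First differences -6, -2, 2; second difference 4 = 2a, so a = 2.
Expanding, the n-coefficient is −2ah = -4h; matching it to the data gives h = 7, and then k = -12.
So Q(n) = 2(n − 7)² − 12.
Q(10) = 2·3² − 12 = 6.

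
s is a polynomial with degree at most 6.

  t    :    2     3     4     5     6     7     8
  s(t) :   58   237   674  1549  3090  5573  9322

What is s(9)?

Write s(t) = at^6 + bt^5 + ct^4 + dt³ + et² + pt + q; the 7 given values yield a linear system in the 7 coefficients.
Solving, the top 2 coefficients vanish, and s(t) = 2t^4 + 2t³ + t² + 6t - 6.
Then s(9) = 14709.

14709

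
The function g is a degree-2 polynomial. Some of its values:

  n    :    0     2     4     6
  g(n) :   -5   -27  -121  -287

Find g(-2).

-55

Write g(n) = an² + bn + c; the 4 given values yield a linear system in the 3 coefficients.
Solving, g(n) = -9n² + 7n - 5.
Then g(-2) = -55.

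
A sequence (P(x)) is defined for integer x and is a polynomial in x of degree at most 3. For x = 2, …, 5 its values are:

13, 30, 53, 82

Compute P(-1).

First differences: 17, 23, 29. Second differences: 6, 6.
Level-2 differences are constant, so P has degree 2.
Fitting a degree-2 polynomial gives P(x) = 3x² + 2x - 3.
Then P(-1) = -2.

-2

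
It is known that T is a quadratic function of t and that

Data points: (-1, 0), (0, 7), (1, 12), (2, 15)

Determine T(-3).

-20

First differences: 7, 5, 3. Second differences: -2, -2.
Level-2 differences are constant, so T has degree 2.
Fitting a degree-2 polynomial gives T(t) = -t² + 6t + 7.
Then T(-3) = -20.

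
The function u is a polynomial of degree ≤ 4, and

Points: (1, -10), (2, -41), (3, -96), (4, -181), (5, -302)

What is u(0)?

3

Write u(x) = ax^4 + bx³ + cx² + dx + e; the 5 given values yield a linear system in the 5 coefficients.
Solving, the leading coefficient vanishes, and u(x) = -x³ - 6x² - 6x + 3.
The constant term is u(0) = 3.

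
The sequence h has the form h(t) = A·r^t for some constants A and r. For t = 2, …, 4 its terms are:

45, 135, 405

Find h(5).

Consecutive ratio: 135/45 = 3, and 405/135 = 3, so r = 3.
Then A·3^2 = 45 gives A = 5, and h(t) = 5·3^t.
h(5) = 5·3^5 = 1215.

1215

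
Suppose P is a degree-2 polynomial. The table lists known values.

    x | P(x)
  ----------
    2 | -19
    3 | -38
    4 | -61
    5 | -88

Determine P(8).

Write P(x) = ax² + bx + c; the 4 given values yield a linear system in the 3 coefficients.
Solving, P(x) = -2x² - 9x + 7.
Then P(8) = -193.

-193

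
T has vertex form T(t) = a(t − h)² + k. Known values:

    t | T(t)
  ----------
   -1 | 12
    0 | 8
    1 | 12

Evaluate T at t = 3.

44

First differences -4, 4; second difference 8 = 2a, so a = 4.
Expanding, the t-coefficient is −2ah = -8h; matching it to the data gives h = 0, and then k = 8.
So T(t) = 4(t + 0)² + 8.
T(3) = 4·3² + 8 = 44.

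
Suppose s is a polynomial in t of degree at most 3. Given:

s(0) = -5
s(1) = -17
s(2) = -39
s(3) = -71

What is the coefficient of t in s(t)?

-7

First differences: -12, -22, -32. Second differences: -10, -10.
Level-2 differences are constant, so s has degree 2.
Fitting a degree-2 polynomial gives s(t) = -5t² - 7t - 5.
The coefficient of t is -7.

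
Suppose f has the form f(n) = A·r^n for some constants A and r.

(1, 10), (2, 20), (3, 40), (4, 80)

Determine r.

Consecutive ratio: 20/10 = 2, and 40/20 = 2, so r = 2.
Then A·2^1 = 10 gives A = 5, and f(n) = 5·2^n.

2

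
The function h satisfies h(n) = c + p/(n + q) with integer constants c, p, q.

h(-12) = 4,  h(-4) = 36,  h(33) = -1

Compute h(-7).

9

(h(n) − c)(n + q) = p for each data point; the three points give a linear system in c and q, then p follows.
Solving: c = 0, q = 3, p = -36, so h(n) = -36/(n + 3).
Then h(-7) = 0 − 36/(-4) = 9.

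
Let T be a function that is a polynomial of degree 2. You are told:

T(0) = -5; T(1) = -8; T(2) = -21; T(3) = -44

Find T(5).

-120

First differences: -3, -13, -23. Second differences: -10, -10.
Level-2 differences are constant, so T has degree 2.
Fitting a degree-2 polynomial gives T(x) = -5x² + 2x - 5.
Then T(5) = -120.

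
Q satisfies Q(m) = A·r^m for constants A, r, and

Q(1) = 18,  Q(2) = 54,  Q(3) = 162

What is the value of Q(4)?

Consecutive ratio: 54/18 = 3, and 162/54 = 3, so r = 3.
Then A·3^1 = 18 gives A = 6, and Q(m) = 6·3^m.
Q(4) = 6·3^4 = 486.

486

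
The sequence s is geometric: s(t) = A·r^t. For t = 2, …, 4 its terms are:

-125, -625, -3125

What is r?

Consecutive ratio: -625/(-125) = 5, and -3125/(-625) = 5, so r = 5.
Then A·5^2 = -125 gives A = -5, and s(t) = -5·5^t.

5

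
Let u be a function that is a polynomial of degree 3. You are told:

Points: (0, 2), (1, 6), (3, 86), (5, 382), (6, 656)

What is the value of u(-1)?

Write u(t) = at³ + bt² + ct + d; the 5 given values yield a linear system in the 4 coefficients.
Solving, u(t) = 3t³ + t + 2.
Then u(-1) = -2.

-2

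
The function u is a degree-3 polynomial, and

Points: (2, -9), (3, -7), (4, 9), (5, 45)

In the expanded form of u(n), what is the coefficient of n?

Write u(n) = an³ + bn² + cn + d; the 4 given values yield a linear system in the 4 coefficients.
Solving, u(n) = n³ - 2n² - 7n + 5.
The coefficient of n is -7.

-7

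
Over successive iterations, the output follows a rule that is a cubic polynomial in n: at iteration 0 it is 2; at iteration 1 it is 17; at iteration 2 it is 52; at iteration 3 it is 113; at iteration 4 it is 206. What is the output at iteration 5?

Write the value at n as g(n).
Write g(n) = an³ + bn² + cn + d; the 5 given values yield a linear system in the 4 coefficients.
Solving, g(n) = n³ + 7n² + 7n + 2.
Then g(5) = 337.

337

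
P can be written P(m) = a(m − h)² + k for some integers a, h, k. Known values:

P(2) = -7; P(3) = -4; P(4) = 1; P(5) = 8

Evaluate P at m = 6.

First differences 3, 5, 7; second difference 2 = 2a, so a = 1.
Expanding, the m-coefficient is −2ah = -2h; matching it to the data gives h = 1, and then k = -8.
So P(m) = 1(m − 1)² − 8.
P(6) = 1·5² − 8 = 17.

17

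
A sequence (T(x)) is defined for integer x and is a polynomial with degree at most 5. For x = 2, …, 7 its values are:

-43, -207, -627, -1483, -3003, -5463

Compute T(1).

-3

Write T(x) = ax^5 + bx^4 + cx³ + dx² + ex + p; the 6 given values yield a linear system in the 6 coefficients.
Solving, the leading coefficient vanishes, and T(x) = -2x^4 - 2x³ + 4x - 3.
Then T(1) = -3.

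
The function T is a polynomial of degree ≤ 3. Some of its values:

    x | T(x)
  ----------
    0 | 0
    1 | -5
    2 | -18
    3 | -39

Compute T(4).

First differences: -5, -13, -21. Second differences: -8, -8.
Level-2 differences are constant, so T has degree 2.
Fitting a degree-2 polynomial gives T(x) = -4x² - x.
Then T(4) = -68.

-68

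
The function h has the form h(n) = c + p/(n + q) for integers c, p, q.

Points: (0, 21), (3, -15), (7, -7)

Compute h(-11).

(h(n) − c)(n + q) = p for each data point; the three points give a linear system in c and q, then p follows.
Solving: c = -3, q = -1, p = -24, so h(n) = -3 − 24/(n − 1).
Then h(-11) = -3 − 24/(-12) = -1.

-1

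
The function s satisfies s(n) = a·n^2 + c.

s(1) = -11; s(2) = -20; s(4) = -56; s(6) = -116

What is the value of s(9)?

-251

From s(1) = -11 and s(2) = -20: 1a + c = -11 and 4a + c = -20.
Subtracting: 3a = -9, so a = -3; then c = -11 − (-3)·1 = -8.
So s(n) = -3n² − 8, and s(9) = -251.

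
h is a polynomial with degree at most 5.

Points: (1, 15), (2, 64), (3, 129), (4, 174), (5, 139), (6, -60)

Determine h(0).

-6

Write h(k) = ak^5 + bk^4 + ck³ + dk² + ek + p; the 6 given values yield a linear system in the 6 coefficients.
Solving, the leading coefficient vanishes, and h(k) = -k^4 + 4k³ + 9k² + 9k - 6.
Then h(0) = -6.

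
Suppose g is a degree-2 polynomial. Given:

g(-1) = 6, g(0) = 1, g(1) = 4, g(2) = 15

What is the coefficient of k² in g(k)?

4

First differences: -5, 3, 11. Second differences: 8, 8.
Level-2 differences are constant, so g has degree 2.
Fitting a degree-2 polynomial gives g(k) = 4k² - k + 1.
The coefficient of k² is 4.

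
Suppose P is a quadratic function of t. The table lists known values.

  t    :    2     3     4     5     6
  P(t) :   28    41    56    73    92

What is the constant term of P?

First differences: 13, 15, 17, 19. Second differences: 2, 2, 2.
Level-2 differences are constant, so P has degree 2.
Fitting a degree-2 polynomial gives P(t) = t² + 8t + 8.
The constant term is P(0) = 8.

8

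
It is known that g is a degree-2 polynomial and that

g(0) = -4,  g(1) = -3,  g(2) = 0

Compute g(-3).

5

Write g(t) = at² + bt + c; the 3 given values yield a linear system in the 3 coefficients.
Solving, g(t) = t² - 4.
Then g(-3) = 5.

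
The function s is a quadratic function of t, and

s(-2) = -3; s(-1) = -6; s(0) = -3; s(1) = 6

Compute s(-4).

First differences: -3, 3, 9. Second differences: 6, 6.
Level-2 differences are constant, so s has degree 2.
Fitting a degree-2 polynomial gives s(t) = 3t² + 6t - 3.
Then s(-4) = 21.

21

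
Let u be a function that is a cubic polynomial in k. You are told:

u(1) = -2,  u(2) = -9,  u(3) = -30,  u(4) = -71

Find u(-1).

Write u(k) = ak³ + bk² + ck + d; the 4 given values yield a linear system in the 4 coefficients.
Solving, u(k) = -k³ - k² + 3k - 3.
Then u(-1) = -6.

-6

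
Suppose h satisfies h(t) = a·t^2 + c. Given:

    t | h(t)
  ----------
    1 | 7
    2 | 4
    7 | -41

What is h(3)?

From h(1) = 7 and h(2) = 4: 1a + c = 7 and 4a + c = 4.
Subtracting: 3a = -3, so a = -1; then c = 7 − (-1)·1 = 8.
So h(t) = -1t² + 8, and h(3) = -1.

-1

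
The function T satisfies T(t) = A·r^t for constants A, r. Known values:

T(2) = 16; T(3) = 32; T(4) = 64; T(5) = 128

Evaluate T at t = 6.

Consecutive ratio: 32/16 = 2, and 64/32 = 2, so r = 2.
Then A·2^2 = 16 gives A = 4, and T(t) = 4·2^t.
T(6) = 4·2^6 = 256.

256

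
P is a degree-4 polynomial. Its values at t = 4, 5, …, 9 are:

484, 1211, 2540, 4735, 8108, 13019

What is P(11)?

29135

First differences: 727, 1329, 2195, 3373, 4911. Second differences: 602, 866, 1178, 1538. Third differences: 264, 312, 360. Fourth differences: 48, 48.
Level-4 differences are constant, so P has degree 4.
Fitting a degree-4 polynomial gives P(t) = 2t^4 - t² - 2t - 4.
Then P(11) = 29135.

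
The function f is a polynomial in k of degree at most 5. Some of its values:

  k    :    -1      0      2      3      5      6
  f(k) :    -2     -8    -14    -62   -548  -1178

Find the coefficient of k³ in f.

0

Write f(k) = ak^5 + bk^4 + ck³ + dk² + ek + p; the 6 given values yield a linear system in the 6 coefficients.
Solving, the leading coefficient vanishes, and f(k) = -k^4 + 4k² - 3k - 8.
The coefficient of k³ is 0.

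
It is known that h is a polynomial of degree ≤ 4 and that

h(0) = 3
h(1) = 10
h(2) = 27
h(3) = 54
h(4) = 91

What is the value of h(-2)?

Write h(m) = am^4 + bm³ + cm² + dm + e; the 5 given values yield a linear system in the 5 coefficients.
Solving, the top 2 coefficients vanish, and h(m) = 5m² + 2m + 3.
Then h(-2) = 19.

19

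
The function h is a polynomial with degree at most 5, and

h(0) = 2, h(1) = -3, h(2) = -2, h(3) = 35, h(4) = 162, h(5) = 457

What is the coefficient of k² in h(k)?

-1

First differences: -5, 1, 37, 127, 295. Second differences: 6, 36, 90, 168. Third differences: 30, 54, 78. Fourth differences: 24, 24.
Level-4 differences are constant, so h has degree 4.
Fitting a degree-4 polynomial gives h(k) = k^4 - k³ - k² - 4k + 2.
The coefficient of k² is -1.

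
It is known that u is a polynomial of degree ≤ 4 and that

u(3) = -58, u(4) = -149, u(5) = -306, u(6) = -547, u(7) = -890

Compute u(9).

-1954

First differences: -91, -157, -241, -343. Second differences: -66, -84, -102. Third differences: -18, -18.
Level-3 differences are constant, so u has degree 3.
Fitting a degree-3 polynomial gives u(m) = -3m³ + 3m² - m - 1.
Then u(9) = -1954.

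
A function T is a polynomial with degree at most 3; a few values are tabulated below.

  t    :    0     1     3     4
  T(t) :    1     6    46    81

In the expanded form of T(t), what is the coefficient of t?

Write T(t) = at³ + bt² + ct + d; the 4 given values yield a linear system in the 4 coefficients.
Solving, the leading coefficient vanishes, and T(t) = 5t² + 1.
The coefficient of t is 0.

0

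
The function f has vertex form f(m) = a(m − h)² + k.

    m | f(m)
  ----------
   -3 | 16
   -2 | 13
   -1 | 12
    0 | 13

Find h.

First differences -3, -1, 1; second difference 2 = 2a, so a = 1.
Expanding, the m-coefficient is −2ah = -2h; matching it to the data gives h = -1, and then k = 12.
So f(m) = 1(m + 1)² + 12.
Hence h = -1.

-1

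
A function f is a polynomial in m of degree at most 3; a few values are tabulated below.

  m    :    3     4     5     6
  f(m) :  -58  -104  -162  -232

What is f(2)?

First differences: -46, -58, -70. Second differences: -12, -12.
Level-2 differences are constant, so f has degree 2.
Fitting a degree-2 polynomial gives f(m) = -6m² - 4m + 8.
Then f(2) = -24.

-24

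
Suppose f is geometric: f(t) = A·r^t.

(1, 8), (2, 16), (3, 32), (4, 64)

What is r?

Consecutive ratio: 16/8 = 2, and 32/16 = 2, so r = 2.
Then A·2^1 = 8 gives A = 4, and f(t) = 4·2^t.

2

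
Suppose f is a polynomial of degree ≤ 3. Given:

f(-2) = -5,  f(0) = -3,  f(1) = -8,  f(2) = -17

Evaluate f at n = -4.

Write f(n) = an³ + bn² + cn + d; the 4 given values yield a linear system in the 4 coefficients.
Solving, the leading coefficient vanishes, and f(n) = -2n² - 3n - 3.
Then f(-4) = -23.

-23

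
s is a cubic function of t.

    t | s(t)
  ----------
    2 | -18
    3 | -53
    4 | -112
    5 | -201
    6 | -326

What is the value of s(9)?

Write s(t) = at³ + bt² + ct + d; the 5 given values yield a linear system in the 4 coefficients.
Solving, s(t) = -t³ - 3t² - t + 4.
Then s(9) = -977.

-977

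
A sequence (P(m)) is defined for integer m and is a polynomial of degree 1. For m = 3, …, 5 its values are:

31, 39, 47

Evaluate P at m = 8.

First differences: 8, 8.
Level-1 differences are constant, so P has degree 1.
Fitting a degree-1 polynomial gives P(m) = 8m + 7.
Then P(8) = 71.

71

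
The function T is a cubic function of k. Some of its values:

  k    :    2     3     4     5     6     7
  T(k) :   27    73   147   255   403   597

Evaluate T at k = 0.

First differences: 46, 74, 108, 148, 194. Second differences: 28, 34, 40, 46. Third differences: 6, 6, 6.
Level-3 differences are constant, so T has degree 3.
Fitting a degree-3 polynomial gives T(k) = k³ + 5k² + 2k - 5.
Then T(0) = -5.

-5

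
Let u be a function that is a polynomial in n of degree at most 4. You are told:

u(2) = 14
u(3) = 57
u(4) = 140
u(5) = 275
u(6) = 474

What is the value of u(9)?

1575

First differences: 43, 83, 135, 199. Second differences: 40, 52, 64. Third differences: 12, 12.
Level-3 differences are constant, so u has degree 3.
Fitting a degree-3 polynomial gives u(n) = 2n³ + 2n² - 5n.
Then u(9) = 1575.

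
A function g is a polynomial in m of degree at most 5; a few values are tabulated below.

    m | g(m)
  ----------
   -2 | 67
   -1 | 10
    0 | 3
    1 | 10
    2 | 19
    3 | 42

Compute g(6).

First differences: -57, -7, 7, 9, 23. Second differences: 50, 14, 2, 14. Third differences: -36, -12, 12. Fourth differences: 24, 24.
Level-4 differences are constant, so g has degree 4.
Fitting a degree-4 polynomial gives g(m) = m^4 - 4m³ + 6m² + 4m + 3.
Then g(6) = 675.

675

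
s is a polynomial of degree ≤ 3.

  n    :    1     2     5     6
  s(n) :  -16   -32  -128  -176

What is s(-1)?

-8

Write s(n) = an³ + bn² + cn + d; the 4 given values yield a linear system in the 4 coefficients.
Solving, the leading coefficient vanishes, and s(n) = -4n² - 4n - 8.
Then s(-1) = -8.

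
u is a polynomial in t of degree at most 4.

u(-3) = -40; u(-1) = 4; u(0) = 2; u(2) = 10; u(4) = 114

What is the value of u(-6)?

Write u(t) = at^4 + bt³ + ct² + dt + e; the 5 given values yield a linear system in the 5 coefficients.
Solving, the leading coefficient vanishes, and u(t) = 2t³ - 4t + 2.
Then u(-6) = -406.

-406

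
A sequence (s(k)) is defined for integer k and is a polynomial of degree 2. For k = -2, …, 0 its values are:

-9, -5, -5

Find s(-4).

Write s(k) = ak² + bk + c; the 3 given values yield a linear system in the 3 coefficients.
Solving, s(k) = -2k² - 2k - 5.
Then s(-4) = -29.

-29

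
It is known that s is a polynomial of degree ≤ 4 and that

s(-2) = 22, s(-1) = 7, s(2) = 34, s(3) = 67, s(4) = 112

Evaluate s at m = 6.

238

Write s(m) = am^4 + bm³ + cm² + dm + e; the 5 given values yield a linear system in the 5 coefficients.
Solving, the top 2 coefficients vanish, and s(m) = 6m² + 3m + 4.
Then s(6) = 238.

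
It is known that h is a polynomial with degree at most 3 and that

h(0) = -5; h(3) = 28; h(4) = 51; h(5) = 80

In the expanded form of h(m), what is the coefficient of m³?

0

Write h(m) = am³ + bm² + cm + d; the 4 given values yield a linear system in the 4 coefficients.
Solving, the leading coefficient vanishes, and h(m) = 3m² + 2m - 5.
The coefficient of m³ is 0.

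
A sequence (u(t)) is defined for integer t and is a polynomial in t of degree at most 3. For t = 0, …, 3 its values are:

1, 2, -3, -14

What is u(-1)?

Write u(t) = at³ + bt² + ct + d; the 4 given values yield a linear system in the 4 coefficients.
Solving, the leading coefficient vanishes, and u(t) = -3t² + 4t + 1.
Then u(-1) = -6.

-6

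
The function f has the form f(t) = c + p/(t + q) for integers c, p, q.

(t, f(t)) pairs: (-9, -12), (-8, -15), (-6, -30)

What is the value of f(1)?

12

(f(t) − c)(t + q) = p for each data point; the three points give a linear system in c and q, then p follows.
Solving: c = 0, q = 4, p = 60, so f(t) = 60/(t + 4).
Then f(1) = 0 + 60/5 = 12.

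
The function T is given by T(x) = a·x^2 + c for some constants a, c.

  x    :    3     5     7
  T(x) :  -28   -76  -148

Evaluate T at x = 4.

From T(3) = -28 and T(5) = -76: 9a + c = -28 and 25a + c = -76.
Subtracting: 16a = -48, so a = -3; then c = -28 − (-3)·9 = -1.
So T(x) = -3x² − 1, and T(4) = -49.

-49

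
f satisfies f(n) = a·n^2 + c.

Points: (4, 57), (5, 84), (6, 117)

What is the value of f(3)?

36

From f(4) = 57 and f(5) = 84: 16a + c = 57 and 25a + c = 84.
Subtracting: 9a = 27, so a = 3; then c = 57 − 3·16 = 9.
So f(n) = 3n² + 9, and f(3) = 36.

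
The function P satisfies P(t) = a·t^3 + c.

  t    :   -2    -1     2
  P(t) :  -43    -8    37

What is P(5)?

622

From P(-2) = -43 and P(-1) = -8: -8a + c = -43 and -1a + c = -8.
Subtracting: 7a = 35, so a = 5; then c = -43 − 5·(-8) = -3.
So P(t) = 5t³ − 3, and P(5) = 622.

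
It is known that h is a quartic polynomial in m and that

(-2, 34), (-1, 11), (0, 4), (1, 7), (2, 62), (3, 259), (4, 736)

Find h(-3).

Write h(m) = am^4 + bm³ + cm² + dm + e; the 7 given values yield a linear system in the 5 coefficients.
Solving, h(m) = 2m^4 + 3m³ + 3m² - 5m + 4.
Then h(-3) = 127.

127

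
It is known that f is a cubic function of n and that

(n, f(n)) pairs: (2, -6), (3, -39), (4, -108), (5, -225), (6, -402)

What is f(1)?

First differences: -33, -69, -117, -177. Second differences: -36, -48, -60. Third differences: -12, -12.
Level-3 differences are constant, so f has degree 3.
Fitting a degree-3 polynomial gives f(n) = -2n³ + 5n.
Then f(1) = 3.

3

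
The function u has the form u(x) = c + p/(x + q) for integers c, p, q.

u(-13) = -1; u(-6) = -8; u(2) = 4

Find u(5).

(u(x) − c)(x + q) = p for each data point; the three points give a linear system in c and q, then p follows.
Solving: c = 1, q = 4, p = 18, so u(x) = 1 + 18/(x + 4).
Then u(5) = 1 + 18/9 = 3.

3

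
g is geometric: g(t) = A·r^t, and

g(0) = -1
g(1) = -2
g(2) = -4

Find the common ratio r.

2

Consecutive ratio: -2/(-1) = 2, and -4/(-2) = 2, so r = 2.
Then A·2^0 = -1 gives A = -1, and g(t) = -1·2^t.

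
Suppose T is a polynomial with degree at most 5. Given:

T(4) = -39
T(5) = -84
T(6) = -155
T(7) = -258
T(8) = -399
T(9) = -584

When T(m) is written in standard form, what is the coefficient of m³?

-1

First differences: -45, -71, -103, -141, -185. Second differences: -26, -32, -38, -44. Third differences: -6, -6, -6.
Level-3 differences are constant, so T has degree 3.
Fitting a degree-3 polynomial gives T(m) = -m³ + 2m² - 2m + 1.
The coefficient of m³ is -1.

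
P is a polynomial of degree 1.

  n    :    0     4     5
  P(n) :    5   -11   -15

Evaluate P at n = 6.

-19

Write P(n) = an + b; the 3 given values yield a linear system in the 2 coefficients.
Solving, P(n) = -4n + 5.
Then P(6) = -19.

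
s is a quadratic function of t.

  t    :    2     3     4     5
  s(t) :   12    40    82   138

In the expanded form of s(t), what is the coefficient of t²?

7

Write s(t) = at² + bt + c; the 4 given values yield a linear system in the 3 coefficients.
Solving, s(t) = 7t² - 7t - 2.
The coefficient of t² is 7.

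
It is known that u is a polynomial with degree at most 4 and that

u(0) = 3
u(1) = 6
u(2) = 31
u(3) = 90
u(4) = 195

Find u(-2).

15

First differences: 3, 25, 59, 105. Second differences: 22, 34, 46. Third differences: 12, 12.
Level-3 differences are constant, so u has degree 3.
Fitting a degree-3 polynomial gives u(x) = 2x³ + 5x² - 4x + 3.
Then u(-2) = 15.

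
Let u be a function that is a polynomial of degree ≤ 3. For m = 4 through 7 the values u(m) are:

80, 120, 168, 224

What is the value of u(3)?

First differences: 40, 48, 56. Second differences: 8, 8.
Level-2 differences are constant, so u has degree 2.
Fitting a degree-2 polynomial gives u(m) = 4m² + 4m.
Then u(3) = 48.

48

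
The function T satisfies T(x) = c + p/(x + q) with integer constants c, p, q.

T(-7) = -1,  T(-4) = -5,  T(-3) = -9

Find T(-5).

(T(x) − c)(x + q) = p for each data point; the three points give a linear system in c and q, then p follows.
Solving: c = 3, q = 1, p = 24, so T(x) = 3 + 24/(x + 1).
Then T(-5) = 3 + 24/(-4) = -3.

-3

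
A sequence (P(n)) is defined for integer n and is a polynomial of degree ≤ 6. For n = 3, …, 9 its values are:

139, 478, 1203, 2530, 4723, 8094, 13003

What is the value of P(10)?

First differences: 339, 725, 1327, 2193, 3371, 4909. Second differences: 386, 602, 866, 1178, 1538. Third differences: 216, 264, 312, 360. Fourth differences: 48, 48, 48.
Level-4 differences are constant, so P has degree 4.
Extending the table by one column gives the next first difference 6855, so P(10) = 13003 + 6855 = 19858.

19858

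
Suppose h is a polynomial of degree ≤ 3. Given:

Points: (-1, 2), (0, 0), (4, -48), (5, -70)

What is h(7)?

Write h(k) = ak³ + bk² + ck + d; the 4 given values yield a linear system in the 4 coefficients.
Solving, the leading coefficient vanishes, and h(k) = -2k² - 4k.
Then h(7) = -126.

-126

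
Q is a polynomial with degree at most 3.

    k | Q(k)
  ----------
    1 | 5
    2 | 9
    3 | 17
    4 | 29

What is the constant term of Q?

First differences: 4, 8, 12. Second differences: 4, 4.
Level-2 differences are constant, so Q has degree 2.
Fitting a degree-2 polynomial gives Q(k) = 2k² - 2k + 5.
The constant term is Q(0) = 5.

5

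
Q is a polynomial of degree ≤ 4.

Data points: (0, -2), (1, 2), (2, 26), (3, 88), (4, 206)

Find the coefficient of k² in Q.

1

First differences: 4, 24, 62, 118. Second differences: 20, 38, 56. Third differences: 18, 18.
Level-3 differences are constant, so Q has degree 3.
Fitting a degree-3 polynomial gives Q(k) = 3k³ + k² - 2.
The coefficient of k² is 1.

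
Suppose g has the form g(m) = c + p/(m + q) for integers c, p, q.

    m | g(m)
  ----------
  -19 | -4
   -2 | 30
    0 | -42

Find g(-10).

-2

(g(m) − c)(m + q) = p for each data point; the three points give a linear system in c and q, then p follows.
Solving: c = -6, q = 1, p = -36, so g(m) = -6 − 36/(m + 1).
Then g(-10) = -6 − 36/(-9) = -2.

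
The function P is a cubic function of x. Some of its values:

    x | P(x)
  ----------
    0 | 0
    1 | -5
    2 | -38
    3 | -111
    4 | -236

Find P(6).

First differences: -5, -33, -73, -125. Second differences: -28, -40, -52. Third differences: -12, -12.
Level-3 differences are constant, so P has degree 3.
Fitting a degree-3 polynomial gives P(x) = -2x³ - 8x² + 5x.
Then P(6) = -690.

-690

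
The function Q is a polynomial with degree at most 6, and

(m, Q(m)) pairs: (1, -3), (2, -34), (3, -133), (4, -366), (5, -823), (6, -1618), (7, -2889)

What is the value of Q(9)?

First differences: -31, -99, -233, -457, -795, -1271. Second differences: -68, -134, -224, -338, -476. Third differences: -66, -90, -114, -138. Fourth differences: -24, -24, -24.
Level-4 differences are constant, so Q has degree 4.
Fitting a degree-4 polynomial gives Q(m) = -m^4 - m³ - 3m² + 2.
Then Q(9) = -7531.

-7531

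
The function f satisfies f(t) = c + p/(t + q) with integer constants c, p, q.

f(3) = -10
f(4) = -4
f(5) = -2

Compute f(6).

-1

(f(t) − c)(t + q) = p for each data point; the three points give a linear system in c and q, then p follows.
Solving: c = 2, q = -2, p = -12, so f(t) = 2 − 12/(t − 2).
Then f(6) = 2 − 12/4 = -1.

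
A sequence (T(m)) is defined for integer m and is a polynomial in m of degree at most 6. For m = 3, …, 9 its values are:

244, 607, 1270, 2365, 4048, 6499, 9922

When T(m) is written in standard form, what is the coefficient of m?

5

First differences: 363, 663, 1095, 1683, 2451, 3423. Second differences: 300, 432, 588, 768, 972. Third differences: 132, 156, 180, 204. Fourth differences: 24, 24, 24.
Level-4 differences are constant, so T has degree 4.
Fitting a degree-4 polynomial gives T(m) = m^4 + 4m³ + 5m² + 5m - 5.
The coefficient of m is 5.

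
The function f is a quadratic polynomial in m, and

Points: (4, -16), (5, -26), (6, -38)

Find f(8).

-68

Write f(m) = am² + bm + c; the 3 given values yield a linear system in the 3 coefficients.
Solving, f(m) = -m² - m + 4.
Then f(8) = -68.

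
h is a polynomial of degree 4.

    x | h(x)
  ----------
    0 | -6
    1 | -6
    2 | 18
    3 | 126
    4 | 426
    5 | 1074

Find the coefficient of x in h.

First differences: 0, 24, 108, 300, 648. Second differences: 24, 84, 192, 348. Third differences: 60, 108, 156. Fourth differences: 48, 48.
Level-4 differences are constant, so h has degree 4.
Fitting a degree-4 polynomial gives h(x) = 2x^4 - 2x³ + 4x² - 4x - 6.
The coefficient of x is -4.

-4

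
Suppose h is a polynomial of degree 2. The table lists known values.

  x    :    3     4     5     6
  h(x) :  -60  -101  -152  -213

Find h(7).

Write h(x) = ax² + bx + c; the 4 given values yield a linear system in the 3 coefficients.
Solving, h(x) = -5x² - 6x + 3.
Then h(7) = -284.

-284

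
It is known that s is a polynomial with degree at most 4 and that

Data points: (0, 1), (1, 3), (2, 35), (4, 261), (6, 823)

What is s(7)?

1275

Write s(t) = at^4 + bt³ + ct² + dt + e; the 5 given values yield a linear system in the 5 coefficients.
Solving, the leading coefficient vanishes, and s(t) = 3t³ + 6t² - 7t + 1.
Then s(7) = 1275.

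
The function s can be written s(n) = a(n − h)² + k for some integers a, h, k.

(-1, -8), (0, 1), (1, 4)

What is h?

1

First differences 9, 3; second difference -6 = 2a, so a = -3.
Expanding, the n-coefficient is −2ah = 6h; matching it to the data gives h = 1, and then k = 4.
So s(n) = -3(n − 1)² + 4.
Hence h = 1.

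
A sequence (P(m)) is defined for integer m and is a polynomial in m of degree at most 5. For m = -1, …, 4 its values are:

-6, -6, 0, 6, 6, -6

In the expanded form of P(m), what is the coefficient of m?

First differences: 0, 6, 6, 0, -12. Second differences: 6, 0, -6, -12. Third differences: -6, -6, -6.
Level-3 differences are constant, so P has degree 3.
Fitting a degree-3 polynomial gives P(m) = -m³ + 3m² + 4m - 6.
The coefficient of m is 4.

4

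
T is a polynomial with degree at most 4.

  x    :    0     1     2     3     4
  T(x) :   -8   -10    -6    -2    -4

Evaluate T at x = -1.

6

Write T(x) = ax^4 + bx³ + cx² + dx + e; the 5 given values yield a linear system in the 5 coefficients.
Solving, the leading coefficient vanishes, and T(x) = -x³ + 6x² - 7x - 8.
Then T(-1) = 6.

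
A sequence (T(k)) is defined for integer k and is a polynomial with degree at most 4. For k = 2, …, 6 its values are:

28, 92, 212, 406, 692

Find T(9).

First differences: 64, 120, 194, 286. Second differences: 56, 74, 92. Third differences: 18, 18.
Level-3 differences are constant, so T has degree 3.
Fitting a degree-3 polynomial gives T(k) = 3k³ + k² + 2k - 4.
Then T(9) = 2282.

2282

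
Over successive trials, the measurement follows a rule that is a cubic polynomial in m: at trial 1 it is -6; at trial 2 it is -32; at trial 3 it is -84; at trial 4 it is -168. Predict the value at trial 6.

Write the value at m as f(m).
Write f(m) = am³ + bm² + cm + d; the 4 given values yield a linear system in the 4 coefficients.
Solving, f(m) = -m³ - 7m² + 2m.
Then f(6) = -456.

-456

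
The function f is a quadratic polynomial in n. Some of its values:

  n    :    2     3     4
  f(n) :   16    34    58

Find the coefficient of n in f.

Write f(n) = an² + bn + c; the 3 given values yield a linear system in the 3 coefficients.
Solving, f(n) = 3n² + 3n - 2.
The coefficient of n is 3.

3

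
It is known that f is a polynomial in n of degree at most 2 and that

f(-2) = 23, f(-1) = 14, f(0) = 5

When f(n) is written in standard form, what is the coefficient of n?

First differences: -9, -9.
Level-1 differences are constant, so f has degree 1.
Fitting a degree-1 polynomial gives f(n) = -9n + 5.
The coefficient of n is -9.

-9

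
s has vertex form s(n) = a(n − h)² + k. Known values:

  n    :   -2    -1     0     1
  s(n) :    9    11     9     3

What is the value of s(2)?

-7

First differences 2, -2, -6; second difference -4 = 2a, so a = -2.
Expanding, the n-coefficient is −2ah = 4h; matching it to the data gives h = -1, and then k = 11.
So s(n) = -2(n + 1)² + 11.
s(2) = -2·3² + 11 = -7.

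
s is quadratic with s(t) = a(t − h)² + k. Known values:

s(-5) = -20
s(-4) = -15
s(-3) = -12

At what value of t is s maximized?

-2

First differences 5, 3; second difference -2 = 2a, so a = -1.
Expanding, the t-coefficient is −2ah = 2h; matching it to the data gives h = -2, and then k = -11.
So s(t) = -1(t + 2)² − 11.
Hence h = -2.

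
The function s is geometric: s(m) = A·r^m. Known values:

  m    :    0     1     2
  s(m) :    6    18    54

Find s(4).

486

Consecutive ratio: 18/6 = 3, and 54/18 = 3, so r = 3.
Then A·3^0 = 6 gives A = 6, and s(m) = 6·3^m.
s(4) = 6·3^4 = 486.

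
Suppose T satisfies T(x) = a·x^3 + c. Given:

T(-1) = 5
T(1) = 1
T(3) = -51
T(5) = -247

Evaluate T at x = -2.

From T(-1) = 5 and T(1) = 1: -1a + c = 5 and 1a + c = 1.
Subtracting: 2a = -4, so a = -2; then c = 5 − (-2)·(-1) = 3.
So T(x) = -2x³ + 3, and T(-2) = 19.

19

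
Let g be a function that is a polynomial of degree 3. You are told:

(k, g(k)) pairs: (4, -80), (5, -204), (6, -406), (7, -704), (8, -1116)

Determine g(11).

-3216

First differences: -124, -202, -298, -412. Second differences: -78, -96, -114. Third differences: -18, -18.
Level-3 differences are constant, so g has degree 3.
Fitting a degree-3 polynomial gives g(k) = -3k³ + 6k² + 5k - 4.
Then g(11) = -3216.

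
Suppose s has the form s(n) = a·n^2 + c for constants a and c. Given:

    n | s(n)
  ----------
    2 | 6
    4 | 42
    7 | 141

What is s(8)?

From s(2) = 6 and s(4) = 42: 4a + c = 6 and 16a + c = 42.
Subtracting: 12a = 36, so a = 3; then c = 6 − 3·4 = -6.
So s(n) = 3n² − 6, and s(8) = 186.

186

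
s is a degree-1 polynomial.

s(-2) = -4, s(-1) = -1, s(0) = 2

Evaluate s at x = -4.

-10

Write s(x) = ax + b; the 3 given values yield a linear system in the 2 coefficients.
Solving, s(x) = 3x + 2.
Then s(-4) = -10.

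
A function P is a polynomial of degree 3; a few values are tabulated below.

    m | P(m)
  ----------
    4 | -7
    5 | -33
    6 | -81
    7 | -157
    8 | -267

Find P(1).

-1

First differences: -26, -48, -76, -110. Second differences: -22, -28, -34. Third differences: -6, -6.
Level-3 differences are constant, so P has degree 3.
Fitting a degree-3 polynomial gives P(m) = -m³ + 4m² - m - 3.
Then P(1) = -1.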